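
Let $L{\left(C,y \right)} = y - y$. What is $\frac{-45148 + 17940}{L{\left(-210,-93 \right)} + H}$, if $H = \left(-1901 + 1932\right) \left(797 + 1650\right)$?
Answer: $- \frac{27208}{75857} \approx -0.35868$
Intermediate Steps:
$H = 75857$ ($H = 31 \cdot 2447 = 75857$)
$L{\left(C,y \right)} = 0$
$\frac{-45148 + 17940}{L{\left(-210,-93 \right)} + H} = \frac{-45148 + 17940}{0 + 75857} = - \frac{27208}{75857}$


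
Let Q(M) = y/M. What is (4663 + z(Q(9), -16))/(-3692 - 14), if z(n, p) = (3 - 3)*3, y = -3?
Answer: -4663/3706 ≈ -1.2582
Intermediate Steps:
Q(M) = -3/M
z(n, p) = 0 (z(n, p) = 0*3 = 0)
(4663 + z(Q(9), -16))/(-3692 - 14) = (4663 + 0)/(-3692 - 14) = 4663/(-3706) = 4663*(-1/3706) = -4663/3706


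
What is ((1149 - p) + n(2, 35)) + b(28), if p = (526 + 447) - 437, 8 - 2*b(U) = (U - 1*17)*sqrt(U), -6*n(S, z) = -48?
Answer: 625 - 11*sqrt(7) ≈ 595.90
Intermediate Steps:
n(S, z) = 8 (n(S, z) = -1/6*(-48) = 8)
b(U) = 4 - sqrt(U)*(-17 + U)/2 (b(U) = 4 - (U - 1*17)*sqrt(U)/2 = 4 - (U - 17)*sqrt(U)/2 = 4 - (-17 + U)*sqrt(U)/2 = 4 - sqrt(U)*(-17 + U)/2)
p = 536 (p = 973 - 437 = 536)
((1149 - p) + n(2, 35)) + b(28) = ((1149 - 1*536) + 8) + (4 - 28*sqrt(7) + 17*sqrt(28)/2) = ((1149 - 536) + 8) + (4 - 28*sqrt(7) + 17*(2*sqrt(7))/2) = (613 + 8) + (4 - 28*sqrt(7) + 17*sqrt(7)) = 621 + (4 - 11*sqrt(7)) = 625 - 11*sqrt(7)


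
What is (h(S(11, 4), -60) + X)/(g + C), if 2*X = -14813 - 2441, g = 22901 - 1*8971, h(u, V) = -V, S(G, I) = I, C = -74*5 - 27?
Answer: -659/1041 ≈ -0.63305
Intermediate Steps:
C = -397 (C = -370 - 27 = -397)
g = 13930 (g = 22901 - 8971 = 13930)
X = -8627 (X = (-14813 - 2441)/2 = (1/2)*(-17254) = -8627)
(h(S(11, 4), -60) + X)/(g + C) = (-1*(-60) - 8627)/(13930 - 397) = (60 - 8627)/13533 = -8567*1/13533 = -659/1041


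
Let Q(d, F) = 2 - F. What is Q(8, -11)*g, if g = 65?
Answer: 845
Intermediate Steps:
Q(8, -11)*g = (2 - 1*(-11))*65 = (2 + 11)*65 = 13*65 = 845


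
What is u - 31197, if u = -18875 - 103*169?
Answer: -67479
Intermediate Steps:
u = -36282 (u = -18875 - 1*17407 = -18875 - 17407 = -36282)
u - 31197 = -36282 - 31197 = -67479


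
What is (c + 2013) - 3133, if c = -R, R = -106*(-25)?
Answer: -3770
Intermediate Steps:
R = 2650
c = -2650 (c = -1*2650 = -2650)
(c + 2013) - 3133 = (-2650 + 2013) - 3133 = -637 - 3133 = -3770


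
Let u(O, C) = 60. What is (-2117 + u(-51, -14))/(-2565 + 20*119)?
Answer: 2057/185 ≈ 11.119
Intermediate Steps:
(-2117 + u(-51, -14))/(-2565 + 20*119) = (-2117 + 60)/(-2565 + 20*119) = -2057/(-2565 + 2380) = -2057/(-185) = -2057*(-1/185) = 2057/185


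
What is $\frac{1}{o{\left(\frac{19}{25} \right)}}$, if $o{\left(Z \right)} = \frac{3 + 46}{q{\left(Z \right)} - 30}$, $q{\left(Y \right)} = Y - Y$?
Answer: $- \frac{30}{49} \approx -0.61224$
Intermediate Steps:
$q{\left(Y \right)} = 0$
$o{\left(Z \right)} = - \frac{49}{30}$ ($o{\left(Z \right)} = \frac{3 + 46}{0 - 30} = \frac{49}{-30} = 49 \left(- \frac{1}{30}\right) = - \frac{49}{30}$)
$\frac{1}{o{\left(\frac{19}{25} \right)}} = \frac{1}{- \frac{49}{30}} = - \frac{30}{49}$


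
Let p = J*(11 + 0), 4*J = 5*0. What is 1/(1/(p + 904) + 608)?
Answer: 904/549633 ≈ 0.0016447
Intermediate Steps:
J = 0 (J = (5*0)/4 = (¼)*0 = 0)
p = 0 (p = 0*(11 + 0) = 0*11 = 0)
1/(1/(p + 904) + 608) = 1/(1/(0 + 904) + 608) = 1/(1/904 + 608) = 1/(549633/904) = 904/549633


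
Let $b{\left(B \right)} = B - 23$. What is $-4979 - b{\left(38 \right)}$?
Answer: $-4994$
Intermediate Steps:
$b{\left(B \right)} = -23 + B$
$-4979 - b{\left(38 \right)} = -4979 - \left(-23 + 38\right) = -4979 - 15 = -4994$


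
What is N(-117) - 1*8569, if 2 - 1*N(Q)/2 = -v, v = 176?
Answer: -8213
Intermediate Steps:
N(Q) = 356 (N(Q) = 4 - (-2)*176 = 4 - 2*(-176) = 4 + 352 = 356)
N(-117) - 1*8569 = 356 - 1*8569 = 356 - 8569 = -8213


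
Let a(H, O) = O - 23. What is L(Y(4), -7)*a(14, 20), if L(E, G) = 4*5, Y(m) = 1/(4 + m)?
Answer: -60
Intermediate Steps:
a(H, O) = -23 + O
L(E, G) = 20
L(Y(4), -7)*a(14, 20) = 20*(-23 + 20) = 20*(-3) = -60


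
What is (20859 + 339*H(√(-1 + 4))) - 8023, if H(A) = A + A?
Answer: 12836 + 678*√3 ≈ 14010.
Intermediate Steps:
H(A) = 2*A
(20859 + 339*H(√(-1 + 4))) - 8023 = (20859 + 339*(2*√(-1 + 4))) - 8023 = (20859 + 339*(2*√3)) - 8023 = (20859 + 678*√3) - 8023 = 12836 + 678*√3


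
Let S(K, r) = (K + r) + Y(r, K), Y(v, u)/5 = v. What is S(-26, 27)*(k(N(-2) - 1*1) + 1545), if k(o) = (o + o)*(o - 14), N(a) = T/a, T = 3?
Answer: 221340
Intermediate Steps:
Y(v, u) = 5*v
S(K, r) = K + 6*r (S(K, r) = (K + r) + 5*r = K + 6*r)
N(a) = 3/a
k(o) = 2*o*(-14 + o) (k(o) = (2*o)*(-14 + o) = 2*o*(-14 + o))
S(-26, 27)*(k(N(-2) - 1*1) + 1545) = (-26 + 6*27)*(2*(3/(-2) - 1*1)*(-14 + (3/(-2) - 1*1)) + 1545) = (-26 + 162)*(2*(3*(-½) - 1)*(-14 + (3*(-½) - 1)) + 1545) = 136*(2*(-3/2 - 1)*(-14 + (-3/2 - 1)) + 1545) = 136*(2*(-5/2)*(-14 - 5/2) + 1545) = 136*(2*(-5/2)*(-33/2) + 1545) = 136*(165/2 + 1545) = 136*(3255/2) = 221340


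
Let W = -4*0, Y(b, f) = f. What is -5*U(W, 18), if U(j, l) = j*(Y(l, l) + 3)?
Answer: 0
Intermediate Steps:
W = 0
U(j, l) = j*(3 + l) (U(j, l) = j*(l + 3) = j*(3 + l))
-5*U(W, 18) = -0*(3 + 18) = -0*21 = -5*0 = 0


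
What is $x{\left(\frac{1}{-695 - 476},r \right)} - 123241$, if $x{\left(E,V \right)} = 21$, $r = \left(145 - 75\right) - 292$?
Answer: $-123220$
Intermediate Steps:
$r = -222$ ($r = 70 - 292 = -222$)
$x{\left(\frac{1}{-695 - 476},r \right)} - 123241 = 21 - 123241 = -123220$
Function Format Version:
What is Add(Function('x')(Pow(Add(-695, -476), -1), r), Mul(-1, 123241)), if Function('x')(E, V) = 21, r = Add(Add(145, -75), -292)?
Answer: -123220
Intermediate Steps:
r = -222 (r = Add(70, -292) = -222)
Add(Function('x')(Pow(Add(-695, -476), -1), r), Mul(-1, 123241)) = Add(21, Mul(-1, 123241)) = Add(21, -123241) = -123220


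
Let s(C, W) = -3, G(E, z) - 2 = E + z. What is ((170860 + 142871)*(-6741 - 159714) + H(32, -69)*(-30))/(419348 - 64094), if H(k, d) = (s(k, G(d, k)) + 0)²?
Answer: -17407364625/118418 ≈ -1.4700e+5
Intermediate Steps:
G(E, z) = 2 + E + z (G(E, z) = 2 + (E + z) = 2 + E + z)
H(k, d) = 9 (H(k, d) = (-3 + 0)² = (-3)² = 9)
((170860 + 142871)*(-6741 - 159714) + H(32, -69)*(-30))/(419348 - 64094) = ((170860 + 142871)*(-6741 - 159714) + 9*(-30))/(419348 - 64094) = (313731*(-166455) - 270)/355254 = (-52222093605 - 270)*(1/355254) = -52222093875*1/355254 = -17407364625/118418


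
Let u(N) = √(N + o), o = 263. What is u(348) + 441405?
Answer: 441405 + √611 ≈ 4.4143e+5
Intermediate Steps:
u(N) = √(263 + N) (u(N) = √(N + 263) = √(263 + N))
u(348) + 441405 = √(263 + 348) + 441405 = √611 + 441405 = 441405 + √611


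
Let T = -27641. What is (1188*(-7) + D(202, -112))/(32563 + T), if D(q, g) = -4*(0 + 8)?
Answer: -4174/2461 ≈ -1.6961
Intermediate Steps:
D(q, g) = -32 (D(q, g) = -4*8 = -32)
(1188*(-7) + D(202, -112))/(32563 + T) = (1188*(-7) - 32)/(32563 - 27641) = (-8316 - 32)/4922 = -8348*1/4922 = -4174/2461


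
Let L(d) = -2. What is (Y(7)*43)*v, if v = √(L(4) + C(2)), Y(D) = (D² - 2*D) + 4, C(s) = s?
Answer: 0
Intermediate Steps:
Y(D) = 4 + D² - 2*D
v = 0 (v = √(-2 + 2) = √0 = 0)
(Y(7)*43)*v = ((4 + 7² - 2*7)*43)*0 = ((4 + 49 - 14)*43)*0 = (39*43)*0 = 1677*0 = 0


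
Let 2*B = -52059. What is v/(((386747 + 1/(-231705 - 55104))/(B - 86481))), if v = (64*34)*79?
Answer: -2773587150375264/55461260161 ≈ -50009.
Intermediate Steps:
v = 171904 (v = 2176*79 = 171904)
B = -52059/2 (B = (½)*(-52059) = -52059/2 ≈ -26030.)
v/(((386747 + 1/(-231705 - 55104))/(B - 86481))) = 171904/(((386747 + 1/(-231705 - 55104))/(-52059/2 - 86481))) = 171904/(((386747 + 1/(-286809))/(-225021/2))) = 171904/(((386747 - 1/286809)*(-2/225021))) = 171904/(((110922520322/286809)*(-2/225021))) = 171904/(-221845040644/64538047989) = 171904*(-64538047989/221845040644) = -2773587150375264/55461260161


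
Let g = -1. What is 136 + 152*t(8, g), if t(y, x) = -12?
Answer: -1688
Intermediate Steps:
136 + 152*t(8, g) = 136 + 152*(-12) = 136 - 1824 = -1688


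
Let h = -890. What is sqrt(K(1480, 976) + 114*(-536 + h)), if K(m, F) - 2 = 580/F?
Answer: I*sqrt(2419563963)/122 ≈ 403.19*I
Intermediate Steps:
K(m, F) = 2 + 580/F
sqrt(K(1480, 976) + 114*(-536 + h)) = sqrt((2 + 580/976) + 114*(-536 - 890)) = sqrt((2 + 580*(1/976)) + 114*(-1426)) = sqrt((2 + 145/244) - 162564) = sqrt(633/244 - 162564) = sqrt(-39664983/244) = I*sqrt(2419563963)/122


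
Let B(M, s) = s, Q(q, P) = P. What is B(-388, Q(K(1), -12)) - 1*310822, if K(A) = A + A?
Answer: -310834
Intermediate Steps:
K(A) = 2*A
B(-388, Q(K(1), -12)) - 1*310822 = -12 - 1*310822 = -12 - 310822 = -310834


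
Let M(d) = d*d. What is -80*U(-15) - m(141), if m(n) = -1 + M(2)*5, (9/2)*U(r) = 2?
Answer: -491/9 ≈ -54.556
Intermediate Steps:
U(r) = 4/9 (U(r) = (2/9)*2 = 4/9)
M(d) = d²
m(n) = 19 (m(n) = -1 + 2²*5 = -1 + 4*5 = -1 + 20 = 19)
-80*U(-15) - m(141) = -80*4/9 - 1*19 = -320/9 - 19 = -491/9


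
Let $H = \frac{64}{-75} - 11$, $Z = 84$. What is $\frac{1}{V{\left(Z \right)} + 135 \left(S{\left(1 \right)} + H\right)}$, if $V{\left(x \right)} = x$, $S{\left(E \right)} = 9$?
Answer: $- \frac{5}{1506} \approx -0.0033201$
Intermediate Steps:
$H = - \frac{889}{75}$ ($H = 64 \left(- \frac{1}{75}\right) - 11 = - \frac{64}{75} - 11 = - \frac{889}{75} \approx -11.853$)
$\frac{1}{V{\left(Z \right)} + 135 \left(S{\left(1 \right)} + H\right)} = \frac{1}{84 + 135 \left(9 - \frac{889}{75}\right)} = \frac{1}{84 + 135 \left(- \frac{214}{75}\right)} = \frac{1}{84 - \frac{1926}{5}} = \frac{1}{- \frac{1506}{5}} = - \frac{5}{1506}$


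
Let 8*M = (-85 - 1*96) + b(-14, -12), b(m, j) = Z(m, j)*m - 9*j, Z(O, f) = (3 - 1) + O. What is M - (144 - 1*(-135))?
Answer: -2137/8 ≈ -267.13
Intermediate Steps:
Z(O, f) = 2 + O
b(m, j) = -9*j + m*(2 + m) (b(m, j) = (2 + m)*m - 9*j = m*(2 + m) - 9*j = -9*j + m*(2 + m))
M = 95/8 (M = ((-85 - 1*96) + (-9*(-12) - 14*(2 - 14)))/8 = ((-85 - 96) + (108 - 14*(-12)))/8 = (-181 + (108 + 168))/8 = (-181 + 276)/8 = (⅛)*95 = 95/8 ≈ 11.875)
M - (144 - 1*(-135)) = 95/8 - (144 - 1*(-135)) = 95/8 - (144 + 135) = 95/8 - 1*279 = 95/8 - 279 = -2137/8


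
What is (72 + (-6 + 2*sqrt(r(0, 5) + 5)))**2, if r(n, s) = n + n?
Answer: 4376 + 264*sqrt(5) ≈ 4966.3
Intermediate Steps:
r(n, s) = 2*n
(72 + (-6 + 2*sqrt(r(0, 5) + 5)))**2 = (72 + (-6 + 2*sqrt(2*0 + 5)))**2 = (72 + (-6 + 2*sqrt(0 + 5)))**2 = (72 + (-6 + 2*sqrt(5)))**2 = (66 + 2*sqrt(5))**2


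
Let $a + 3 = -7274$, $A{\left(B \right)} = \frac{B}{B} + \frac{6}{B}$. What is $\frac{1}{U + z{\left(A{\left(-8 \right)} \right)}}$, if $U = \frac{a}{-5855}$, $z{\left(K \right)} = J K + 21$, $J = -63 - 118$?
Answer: $- \frac{23420}{538827} \approx -0.043465$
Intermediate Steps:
$J = -181$
$A{\left(B \right)} = 1 + \frac{6}{B}$
$a = -7277$ ($a = -3 - 7274 = -7277$)
$z{\left(K \right)} = 21 - 181 K$ ($z{\left(K \right)} = - 181 K + 21 = 21 - 181 K$)
$U = \frac{7277}{5855}$ ($U = - \frac{7277}{-5855} = \left(-7277\right) \left(- \frac{1}{5855}\right) = \frac{7277}{5855} \approx 1.2429$)
$\frac{1}{U + z{\left(A{\left(-8 \right)} \right)}} = \frac{1}{\frac{7277}{5855} + \left(21 - 181 \frac{6 - 8}{-8}\right)} = \frac{1}{\frac{7277}{5855} + \left(21 - 181 \left(\left(- \frac{1}{8}\right) \left(-2\right)\right)\right)} = \frac{1}{\frac{7277}{5855} + \left(21 - \frac{181}{4}\right)} = \frac{1}{\frac{7277}{5855} - \frac{97}{4}} = \frac{1}{- \frac{538827}{23420}} = - \frac{23420}{538827}$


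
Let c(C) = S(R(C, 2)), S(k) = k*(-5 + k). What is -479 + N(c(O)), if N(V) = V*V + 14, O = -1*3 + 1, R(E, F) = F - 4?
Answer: -269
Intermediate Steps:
R(E, F) = -4 + F
O = -2 (O = -3 + 1 = -2)
c(C) = 14 (c(C) = (-4 + 2)*(-5 + (-4 + 2)) = -2*(-5 - 2) = -2*(-7) = 14)
N(V) = 14 + V² (N(V) = V² + 14 = 14 + V²)
-479 + N(c(O)) = -479 + (14 + 14²) = -479 + (14 + 196) = -479 + 210 = -269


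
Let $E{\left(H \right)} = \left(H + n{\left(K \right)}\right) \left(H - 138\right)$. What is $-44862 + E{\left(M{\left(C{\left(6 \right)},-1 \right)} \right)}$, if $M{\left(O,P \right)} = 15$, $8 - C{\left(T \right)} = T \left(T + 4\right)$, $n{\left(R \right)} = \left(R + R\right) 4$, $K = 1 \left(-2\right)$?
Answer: $-44739$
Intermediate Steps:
$K = -2$
$n{\left(R \right)} = 8 R$ ($n{\left(R \right)} = 2 R 4 = 8 R$)
$C{\left(T \right)} = 8 - T \left(4 + T\right)$ ($C{\left(T \right)} = 8 - T \left(T + 4\right) = 8 - T \left(4 + T\right)$)
$E{\left(H \right)} = \left(-138 + H\right) \left(-16 + H\right)$ ($E{\left(H \right)} = \left(H + 8 \left(-2\right)\right) \left(H - 138\right) = \left(H - 16\right) \left(-138 + H\right) = \left(-16 + H\right) \left(-138 + H\right) = \left(-138 + H\right) \left(-16 + H\right)$)
$-44862 + E{\left(M{\left(C{\left(6 \right)},-1 \right)} \right)} = -44862 + \left(2208 + 15^{2} - 2310\right) = -44862 + \left(2208 + 225 - 2310\right) = -44862 + 123 = -44739$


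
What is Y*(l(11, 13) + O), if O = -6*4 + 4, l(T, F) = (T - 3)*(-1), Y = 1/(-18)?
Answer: 14/9 ≈ 1.5556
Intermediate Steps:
Y = -1/18 ≈ -0.055556
l(T, F) = 3 - T (l(T, F) = (-3 + T)*(-1) = 3 - T)
O = -20 (O = -24 + 4 = -20)
Y*(l(11, 13) + O) = -((3 - 1*11) - 20)/18 = -((3 - 11) - 20)/18 = -(-8 - 20)/18 = -1/18*(-28) = 14/9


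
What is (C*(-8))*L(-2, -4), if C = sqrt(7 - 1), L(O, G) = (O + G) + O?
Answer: 64*sqrt(6) ≈ 156.77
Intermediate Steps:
L(O, G) = G + 2*O (L(O, G) = (G + O) + O = G + 2*O)
C = sqrt(6) ≈ 2.4495
(C*(-8))*L(-2, -4) = (sqrt(6)*(-8))*(-4 + 2*(-2)) = (-8*sqrt(6))*(-4 - 4) = -8*sqrt(6)*(-8) = 64*sqrt(6)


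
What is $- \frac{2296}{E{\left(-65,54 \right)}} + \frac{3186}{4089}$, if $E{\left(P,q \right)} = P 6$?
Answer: $\frac{1771814}{265785} \approx 6.6663$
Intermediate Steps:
$E{\left(P,q \right)} = 6 P$
$- \frac{2296}{E{\left(-65,54 \right)}} + \frac{3186}{4089} = - \frac{2296}{6 \left(-65\right)} + \frac{3186}{4089} = - \frac{2296}{-390} + 3186 \cdot \frac{1}{4089} = \left(-2296\right) \left(- \frac{1}{390}\right) + \frac{1062}{1363} = \frac{1148}{195} + \frac{1062}{1363} = \frac{1771814}{265785}$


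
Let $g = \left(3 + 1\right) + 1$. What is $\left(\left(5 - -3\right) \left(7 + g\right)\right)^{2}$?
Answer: $9216$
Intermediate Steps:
$g = 5$ ($g = 4 + 1 = 5$)
$\left(\left(5 - -3\right) \left(7 + g\right)\right)^{2} = \left(\left(5 - -3\right) \left(7 + 5\right)\right)^{2} = \left(\left(5 + 3\right) 12\right)^{2} = \left(8 \cdot 12\right)^{2} = 96^{2} = 9216$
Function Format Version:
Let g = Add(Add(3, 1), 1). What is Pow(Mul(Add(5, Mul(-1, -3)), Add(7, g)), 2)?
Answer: 9216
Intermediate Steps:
g = 5 (g = Add(4, 1) = 5)
Pow(Mul(Add(5, Mul(-1, -3)), Add(7, g)), 2) = Pow(Mul(Add(5, Mul(-1, -3)), Add(7, 5)), 2) = Pow(Mul(Add(5, 3), 12), 2) = Pow(Mul(8, 12), 2) = Pow(96, 2) = 9216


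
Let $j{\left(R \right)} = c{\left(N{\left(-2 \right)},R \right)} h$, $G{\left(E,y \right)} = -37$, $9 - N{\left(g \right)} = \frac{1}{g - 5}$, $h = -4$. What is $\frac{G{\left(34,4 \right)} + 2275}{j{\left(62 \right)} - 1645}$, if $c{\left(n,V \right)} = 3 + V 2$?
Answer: $- \frac{2238}{2153} \approx -1.0395$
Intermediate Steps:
$N{\left(g \right)} = 9 - \frac{1}{-5 + g}$ ($N{\left(g \right)} = 9 - \frac{1}{g - 5} = 9 - \frac{1}{-5 + g}$)
$c{\left(n,V \right)} = 3 + 2 V$
$j{\left(R \right)} = -12 - 8 R$ ($j{\left(R \right)} = \left(3 + 2 R\right) \left(-4\right) = -12 - 8 R$)
$\frac{G{\left(34,4 \right)} + 2275}{j{\left(62 \right)} - 1645} = \frac{-37 + 2275}{\left(-12 - 496\right) - 1645} = \frac{2238}{\left(-12 - 496\right) - 1645} = \frac{2238}{-508 - 1645} = \frac{2238}{-2153} = 2238 \left(- \frac{1}{2153}\right) = - \frac{2238}{2153}$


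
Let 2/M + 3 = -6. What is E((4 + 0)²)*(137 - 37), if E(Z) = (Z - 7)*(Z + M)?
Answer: 14200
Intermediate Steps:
M = -2/9 (M = 2/(-3 - 6) = 2/(-9) = 2*(-⅑) = -2/9 ≈ -0.22222)
E(Z) = (-7 + Z)*(-2/9 + Z) (E(Z) = (Z - 7)*(Z - 2/9) = (-7 + Z)*(-2/9 + Z))
E((4 + 0)²)*(137 - 37) = (14/9 + ((4 + 0)²)² - 65*(4 + 0)²/9)*(137 - 37) = (14/9 + (4²)² - 65/9*4²)*100 = (14/9 + 16² - 65/9*16)*100 = (14/9 + 256 - 1040/9)*100 = 142*100 = 14200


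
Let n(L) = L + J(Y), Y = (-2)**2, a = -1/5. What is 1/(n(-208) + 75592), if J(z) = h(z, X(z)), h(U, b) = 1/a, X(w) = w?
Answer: 1/75379 ≈ 1.3266e-5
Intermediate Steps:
a = -1/5 (a = -1*1/5 = -1/5 ≈ -0.20000)
Y = 4
h(U, b) = -5 (h(U, b) = 1/(-1/5) = -5)
J(z) = -5
n(L) = -5 + L (n(L) = L - 5 = -5 + L)
1/(n(-208) + 75592) = 1/((-5 - 208) + 75592) = 1/(-213 + 75592) = 1/75379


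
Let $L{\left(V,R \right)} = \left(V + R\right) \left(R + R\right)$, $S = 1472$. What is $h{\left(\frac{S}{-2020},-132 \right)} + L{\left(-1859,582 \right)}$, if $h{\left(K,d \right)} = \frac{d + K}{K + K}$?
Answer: $- \frac{273485995}{184} \approx -1.4863 \cdot 10^{6}$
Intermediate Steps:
$L{\left(V,R \right)} = 2 R \left(R + V\right)$ ($L{\left(V,R \right)} = \left(R + V\right) 2 R = 2 R \left(R + V\right)$)
$h{\left(K,d \right)} = \frac{K + d}{2 K}$
$h{\left(\frac{S}{-2020},-132 \right)} + L{\left(-1859,582 \right)} = \frac{\frac{1472}{-2020} - 132}{2 \frac{1472}{-2020}} + 2 \cdot 582 \left(582 - 1859\right) = \frac{1472 \left(- \frac{1}{2020}\right) - 132}{2 \cdot 1472 \left(- \frac{1}{2020}\right)} + 2 \cdot 582 \left(-1277\right) = \frac{- \frac{368}{505} - 132}{2 \left(- \frac{368}{505}\right)} - 1486428 = \frac{1}{2} \left(- \frac{505}{368}\right) \left(- \frac{67028}{505}\right) - 1486428 = \frac{16757}{184} - 1486428 = - \frac{273485995}{184}$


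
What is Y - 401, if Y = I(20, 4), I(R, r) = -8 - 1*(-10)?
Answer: -399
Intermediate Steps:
I(R, r) = 2 (I(R, r) = -8 + 10 = 2)
Y = 2
Y - 401 = 2 - 401 = -399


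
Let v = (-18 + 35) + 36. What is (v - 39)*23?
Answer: 322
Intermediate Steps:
v = 53 (v = 17 + 36 = 53)
(v - 39)*23 = (53 - 39)*23 = 14*23 = 322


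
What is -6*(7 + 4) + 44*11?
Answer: 418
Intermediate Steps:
-6*(7 + 4) + 44*11 = -6*11 + 484 = -66 + 484 = 418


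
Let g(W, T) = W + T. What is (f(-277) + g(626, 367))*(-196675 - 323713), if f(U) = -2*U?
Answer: -805040236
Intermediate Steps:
g(W, T) = T + W
(f(-277) + g(626, 367))*(-196675 - 323713) = (-2*(-277) + (367 + 626))*(-196675 - 323713) = (554 + 993)*(-520388) = 1547*(-520388) = -805040236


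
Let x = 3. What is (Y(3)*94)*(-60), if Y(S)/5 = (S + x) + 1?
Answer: -197400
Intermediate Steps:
Y(S) = 20 + 5*S (Y(S) = 5*((S + 3) + 1) = 5*((3 + S) + 1) = 5*(4 + S) = 20 + 5*S)
(Y(3)*94)*(-60) = ((20 + 5*3)*94)*(-60) = ((20 + 15)*94)*(-60) = (35*94)*(-60) = 3290*(-60) = -197400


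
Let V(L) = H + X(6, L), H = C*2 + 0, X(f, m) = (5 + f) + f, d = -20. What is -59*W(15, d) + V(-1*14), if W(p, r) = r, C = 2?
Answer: 1201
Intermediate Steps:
X(f, m) = 5 + 2*f
H = 4 (H = 2*2 + 0 = 4 + 0 = 4)
V(L) = 21 (V(L) = 4 + (5 + 2*6) = 4 + (5 + 12) = 4 + 17 = 21)
-59*W(15, d) + V(-1*14) = -59*(-20) + 21 = 1180 + 21 = 1201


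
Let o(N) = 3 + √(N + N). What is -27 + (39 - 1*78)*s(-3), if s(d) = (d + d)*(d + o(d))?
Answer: -27 + 234*I*√6 ≈ -27.0 + 573.18*I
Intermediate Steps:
o(N) = 3 + √2*√N (o(N) = 3 + √(2*N) = 3 + √2*√N)
s(d) = 2*d*(3 + d + √2*√d) (s(d) = (d + d)*(d + (3 + √2*√d)) = (2*d)*(3 + d + √2*√d) = 2*d*(3 + d + √2*√d))
-27 + (39 - 1*78)*s(-3) = -27 + (39 - 1*78)*(2*(-3)*(3 - 3 + √2*√(-3))) = -27 + (39 - 78)*(2*(-3)*(3 - 3 + √2*(I*√3))) = -27 - 78*(-3)*(3 - 3 + I*√6) = -27 - 78*(-3)*I*√6 = -27 - (-234)*I*√6 = -27 + 234*I*√6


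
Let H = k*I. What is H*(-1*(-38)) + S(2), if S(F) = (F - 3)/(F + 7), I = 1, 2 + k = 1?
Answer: -343/9 ≈ -38.111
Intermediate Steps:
k = -1 (k = -2 + 1 = -1)
S(F) = (-3 + F)/(7 + F)
H = -1 (H = -1*1 = -1)
H*(-1*(-38)) + S(2) = -(-1)*(-38) + (-3 + 2)/(7 + 2) = -1*38 - 1/9 = -38 + (⅑)*(-1) = -38 - ⅑ = -343/9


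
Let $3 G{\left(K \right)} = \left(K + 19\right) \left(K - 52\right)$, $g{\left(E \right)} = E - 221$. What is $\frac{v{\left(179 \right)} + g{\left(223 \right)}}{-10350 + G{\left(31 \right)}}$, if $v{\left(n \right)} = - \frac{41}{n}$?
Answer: $- \frac{317}{1915300} \approx -0.00016551$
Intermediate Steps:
$g{\left(E \right)} = -221 + E$
$G{\left(K \right)} = \frac{\left(-52 + K\right) \left(19 + K\right)}{3}$ ($G{\left(K \right)} = \frac{\left(K + 19\right) \left(K - 52\right)}{3} = \frac{\left(19 + K\right) \left(-52 + K\right)}{3} = \frac{\left(-52 + K\right) \left(19 + K\right)}{3}$)
$\frac{v{\left(179 \right)} + g{\left(223 \right)}}{-10350 + G{\left(31 \right)}} = \frac{- \frac{41}{179} + \left(-221 + 223\right)}{-10350 - \left(\frac{2011}{3} - \frac{961}{3}\right)} = \frac{\left(-41\right) \frac{1}{179} + 2}{-10350 - 350} = \frac{- \frac{41}{179} + 2}{-10350 - 350} = \frac{317}{179 \left(-10350 - 350\right)} = \frac{317}{179 \left(-10700\right)} = \frac{317}{179} \left(- \frac{1}{10700}\right) = - \frac{317}{1915300}$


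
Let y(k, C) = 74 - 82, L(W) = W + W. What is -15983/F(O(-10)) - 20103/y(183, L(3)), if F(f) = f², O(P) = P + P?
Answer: 989167/400 ≈ 2472.9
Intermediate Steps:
O(P) = 2*P
L(W) = 2*W
y(k, C) = -8
-15983/F(O(-10)) - 20103/y(183, L(3)) = -15983/((2*(-10))²) - 20103/(-8) = -15983/((-20)²) - 20103*(-⅛) = -15983/400 + 20103/8 = 989167/400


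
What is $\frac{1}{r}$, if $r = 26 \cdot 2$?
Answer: $\frac{1}{52} \approx 0.019231$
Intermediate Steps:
$r = 52$
$\frac{1}{r} = \frac{1}{52}$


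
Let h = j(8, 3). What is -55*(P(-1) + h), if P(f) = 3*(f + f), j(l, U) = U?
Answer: 165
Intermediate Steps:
h = 3
P(f) = 6*f (P(f) = 3*(2*f) = 6*f)
-55*(P(-1) + h) = -55*(6*(-1) + 3) = -55*(-6 + 3) = -55*(-3) = 165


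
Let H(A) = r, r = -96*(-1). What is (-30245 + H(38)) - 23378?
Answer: -53527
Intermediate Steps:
r = 96
H(A) = 96
(-30245 + H(38)) - 23378 = (-30245 + 96) - 23378 = -30149 - 23378 = -53527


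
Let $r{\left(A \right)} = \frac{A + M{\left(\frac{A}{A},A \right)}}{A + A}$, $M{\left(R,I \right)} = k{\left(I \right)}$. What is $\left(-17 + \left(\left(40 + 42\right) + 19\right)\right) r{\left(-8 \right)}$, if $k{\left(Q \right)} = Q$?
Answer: $84$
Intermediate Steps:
$M{\left(R,I \right)} = I$
$r{\left(A \right)} = 1$ ($r{\left(A \right)} = \frac{A + A}{A + A} = \frac{2 A}{2 A} = 2 A \frac{1}{2 A} = 1$)
$\left(-17 + \left(\left(40 + 42\right) + 19\right)\right) r{\left(-8 \right)} = \left(-17 + \left(\left(40 + 42\right) + 19\right)\right) 1 = \left(-17 + \left(82 + 19\right)\right) 1 = \left(-17 + 101\right) 1 = 84 \cdot 1 = 84$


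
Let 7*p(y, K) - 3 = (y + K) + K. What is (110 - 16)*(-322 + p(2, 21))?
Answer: -207458/7 ≈ -29637.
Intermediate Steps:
p(y, K) = 3/7 + y/7 + 2*K/7 (p(y, K) = 3/7 + ((y + K) + K)/7 = 3/7 + ((K + y) + K)/7 = 3/7 + (y + 2*K)/7 = 3/7 + (y/7 + 2*K/7) = 3/7 + y/7 + 2*K/7)
(110 - 16)*(-322 + p(2, 21)) = (110 - 16)*(-322 + (3/7 + (⅐)*2 + (2/7)*21)) = 94*(-322 + (3/7 + 2/7 + 6)) = 94*(-322 + 47/7) = 94*(-2207/7) = -207458/7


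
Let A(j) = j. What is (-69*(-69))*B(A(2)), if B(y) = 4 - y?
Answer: 9522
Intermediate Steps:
(-69*(-69))*B(A(2)) = (-69*(-69))*(4 - 1*2) = 4761*(4 - 2) = 4761*2 = 9522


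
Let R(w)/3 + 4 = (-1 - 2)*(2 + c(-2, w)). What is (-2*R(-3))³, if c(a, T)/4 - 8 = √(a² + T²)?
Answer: 385843392 + 92223360*√13 ≈ 7.1836e+8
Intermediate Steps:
c(a, T) = 32 + 4*√(T² + a²) (c(a, T) = 32 + 4*√(a² + T²) = 32 + 4*√(T² + a²))
R(w) = -318 - 36*√(4 + w²) (R(w) = -12 + 3*((-1 - 2)*(2 + (32 + 4*√(w² + (-2)²)))) = -12 + 3*(-3*(2 + (32 + 4*√(w² + 4)))) = -12 + 3*(-3*(2 + (32 + 4*√(4 + w²)))) = -12 + 3*(-3*(34 + 4*√(4 + w²))) = -12 + 3*(-102 - 12*√(4 + w²)) = -12 + (-306 - 36*√(4 + w²)) = -318 - 36*√(4 + w²))
(-2*R(-3))³ = (-2*(-318 - 36*√(4 + (-3)²)))³ = (-2*(-318 - 36*√(4 + 9)))³ = (-2*(-318 - 36*√13))³ = (636 + 72*√13)³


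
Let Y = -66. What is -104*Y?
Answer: 6864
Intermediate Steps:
-104*Y = -104*(-66) = 6864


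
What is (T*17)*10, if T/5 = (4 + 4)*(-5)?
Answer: -34000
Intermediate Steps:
T = -200 (T = 5*((4 + 4)*(-5)) = 5*(8*(-5)) = 5*(-40) = -200)
(T*17)*10 = -200*17*10 = -3400*10 = -34000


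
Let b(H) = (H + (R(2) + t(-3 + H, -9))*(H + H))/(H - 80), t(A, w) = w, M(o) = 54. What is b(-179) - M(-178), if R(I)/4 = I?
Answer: -14165/259 ≈ -54.691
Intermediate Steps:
R(I) = 4*I
b(H) = -H/(-80 + H) (b(H) = (H + (4*2 - 9)*(H + H))/(H - 80) = (H + (8 - 9)*(2*H))/(-80 + H) = (H - 2*H)/(-80 + H) = (-H)/(-80 + H) = -H/(-80 + H))
b(-179) - M(-178) = -1*(-179)/(-80 - 179) - 1*54 = -1*(-179)/(-259) - 54 = -1*(-179)*(-1/259) - 54 = -179/259 - 54 = -14165/259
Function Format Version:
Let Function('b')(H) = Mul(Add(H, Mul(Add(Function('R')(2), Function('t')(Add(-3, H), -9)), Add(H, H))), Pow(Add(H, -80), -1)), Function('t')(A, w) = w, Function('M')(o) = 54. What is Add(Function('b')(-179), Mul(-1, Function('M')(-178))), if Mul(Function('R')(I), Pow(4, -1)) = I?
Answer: Rational(-14165, 259) ≈ -54.691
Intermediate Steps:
Function('R')(I) = Mul(4, I)
Function('b')(H) = Mul(-1, H, Pow(Add(-80, H), -1)) (Function('b')(H) = Mul(Add(H, Mul(Add(Mul(4, 2), -9), Add(H, H))), Pow(Add(H, -80), -1)) = Mul(Add(H, Mul(Add(8, -9), Mul(2, H))), Pow(Add(-80, H), -1)) = Mul(Add(H, Mul(-1, Mul(2, H))), Pow(Add(-80, H), -1)) = Mul(Add(H, Mul(-2, H)), Pow(Add(-80, H), -1)) = Mul(Mul(-1, H), Pow(Add(-80, H), -1)) = Mul(-1, H, Pow(Add(-80, H), -1)))
Add(Function('b')(-179), Mul(-1, Function('M')(-178))) = Add(Mul(-1, -179, Pow(Add(-80, -179), -1)), Mul(-1, 54)) = Add(Mul(-1, -179, Pow(-259, -1)), -54) = Add(Mul(-1, -179, Rational(-1, 259)), -54) = Add(Rational(-179, 259), -54) = Rational(-14165, 259)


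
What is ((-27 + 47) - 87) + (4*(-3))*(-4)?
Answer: -19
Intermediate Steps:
((-27 + 47) - 87) + (4*(-3))*(-4) = (20 - 87) - 12*(-4) = -67 + 48 = -19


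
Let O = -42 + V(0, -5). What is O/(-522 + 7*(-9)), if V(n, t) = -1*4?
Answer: 46/585 ≈ 0.078632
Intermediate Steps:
V(n, t) = -4
O = -46 (O = -42 - 4 = -46)
O/(-522 + 7*(-9)) = -46/(-522 + 7*(-9)) = -46/(-522 - 63) = -46/(-585) = -1/585*(-46) = 46/585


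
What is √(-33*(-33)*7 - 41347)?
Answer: 2*I*√8431 ≈ 183.64*I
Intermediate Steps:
√(-33*(-33)*7 - 41347) = √(1089*7 - 41347) = √(7623 - 41347) = √(-33724) = 2*I*√8431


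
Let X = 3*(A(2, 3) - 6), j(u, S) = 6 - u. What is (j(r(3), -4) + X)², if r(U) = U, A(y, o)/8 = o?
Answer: 3249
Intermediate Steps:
A(y, o) = 8*o
X = 54 (X = 3*(8*3 - 6) = 3*(24 - 6) = 3*18 = 54)
(j(r(3), -4) + X)² = ((6 - 1*3) + 54)² = ((6 - 3) + 54)² = (3 + 54)² = 57² = 3249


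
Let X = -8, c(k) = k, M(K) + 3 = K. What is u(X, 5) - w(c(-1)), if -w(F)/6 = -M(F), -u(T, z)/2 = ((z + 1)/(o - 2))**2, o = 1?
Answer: -48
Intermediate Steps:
M(K) = -3 + K
u(T, z) = -2*(-1 - z)**2 (u(T, z) = -2*(z + 1)**2/(1 - 2)**2 = -2*(1 + z)**2 = -2*(-1 - z)**2)
w(F) = -18 + 6*F (w(F) = -(-6)*(-3 + F) = -6*(3 - F) = -18 + 6*F)
u(X, 5) - w(c(-1)) = -2*(1 + 5)**2 - (-18 + 6*(-1)) = -2*6**2 - (-18 - 6) = -2*36 - 1*(-24) = -72 + 24 = -48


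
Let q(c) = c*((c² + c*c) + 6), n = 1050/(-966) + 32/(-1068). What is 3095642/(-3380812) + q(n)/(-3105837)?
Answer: -1113307762610450793136925/1215869535746010453802662 ≈ -0.91565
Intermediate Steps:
n = -6859/6141 (n = 1050*(-1/966) + 32*(-1/1068) = -25/23 - 8/267 = -6859/6141 ≈ -1.1169)
q(c) = c*(6 + 2*c²) (q(c) = c*((c² + c²) + 6) = c*(2*c² + 6) = c*(6 + 2*c²))
3095642/(-3380812) + q(n)/(-3105837) = 3095642/(-3380812) + (2*(-6859/6141)*(3 + (-6859/6141)²))/(-3105837) = 3095642*(-1/3380812) + (2*(-6859/6141)*(3 + 47045881/37711881))*(-1/3105837) = -1547821/1690406 + (2*(-6859/6141)*(160181524/37711881))*(-1/3105837) = -1547821/1690406 - 2197370146232/231588661221*(-1/3105837) = -1547821/1690406 + 2197370146232/719276632800646977 = -1113307762610450793136925/1215869535746010453802662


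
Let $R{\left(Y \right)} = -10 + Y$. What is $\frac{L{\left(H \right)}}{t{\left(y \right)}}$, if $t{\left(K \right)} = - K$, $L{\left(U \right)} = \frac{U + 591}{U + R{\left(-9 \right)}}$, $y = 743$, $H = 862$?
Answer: $- \frac{1453}{626349} \approx -0.0023198$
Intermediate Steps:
$L{\left(U \right)} = \frac{591 + U}{-19 + U}$ ($L{\left(U \right)} = \frac{U + 591}{U - 19} = \frac{591 + U}{U - 19} = \frac{591 + U}{-19 + U}$)
$\frac{L{\left(H \right)}}{t{\left(y \right)}} = \frac{\frac{1}{-19 + 862} \left(591 + 862\right)}{\left(-1\right) 743} = \frac{\frac{1}{843} \cdot 1453}{-743} = \frac{1}{843} \cdot 1453 \left(- \frac{1}{743}\right) = \frac{1453}{843} \left(- \frac{1}{743}\right) = - \frac{1453}{626349}$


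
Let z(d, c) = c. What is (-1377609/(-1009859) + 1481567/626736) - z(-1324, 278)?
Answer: -173590796358995/632914990224 ≈ -274.27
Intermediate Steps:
(-1377609/(-1009859) + 1481567/626736) - z(-1324, 278) = (-1377609/(-1009859) + 1481567/626736) - 1*278 = (-1377609*(-1/1009859) + 1481567*(1/626736)) - 278 = (1377609/1009859 + 1481567/626736) - 278 = 2359570923277/632914990224 - 278 = -173590796358995/632914990224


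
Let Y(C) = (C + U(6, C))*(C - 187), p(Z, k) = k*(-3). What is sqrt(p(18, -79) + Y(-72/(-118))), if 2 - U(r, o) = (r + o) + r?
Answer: sqrt(7313227)/59 ≈ 45.836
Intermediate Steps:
p(Z, k) = -3*k
U(r, o) = 2 - o - 2*r (U(r, o) = 2 - ((r + o) + r) = 2 - ((o + r) + r) = 2 - (o + 2*r) = 2 + (-o - 2*r) = 2 - o - 2*r)
Y(C) = 1870 - 10*C (Y(C) = (C + (2 - C - 2*6))*(C - 187) = (C + (2 - C - 12))*(-187 + C) = (C + (-10 - C))*(-187 + C) = -10*(-187 + C) = 1870 - 10*C)
sqrt(p(18, -79) + Y(-72/(-118))) = sqrt(-3*(-79) + (1870 - (-720)/(-118))) = sqrt(237 + (1870 - (-720)*(-1)/118)) = sqrt(237 + (1870 - 10*36/59)) = sqrt(237 + (1870 - 360/59)) = sqrt(237 + 109970/59) = sqrt(123953/59) = sqrt(7313227)/59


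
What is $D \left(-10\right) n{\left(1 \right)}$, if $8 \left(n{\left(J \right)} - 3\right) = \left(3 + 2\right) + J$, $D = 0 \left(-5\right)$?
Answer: $0$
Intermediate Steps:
$D = 0$
$n{\left(J \right)} = \frac{29}{8} + \frac{J}{8}$ ($n{\left(J \right)} = 3 + \frac{\left(3 + 2\right) + J}{8} = 3 + \frac{5 + J}{8} = 3 + \left(\frac{5}{8} + \frac{J}{8}\right) = \frac{29}{8} + \frac{J}{8}$)
$D \left(-10\right) n{\left(1 \right)} = 0 \left(-10\right) \left(\frac{29}{8} + \frac{1}{8} \cdot 1\right) = 0 \left(\frac{29}{8} + \frac{1}{8}\right) = 0 \cdot \frac{15}{4} = 0$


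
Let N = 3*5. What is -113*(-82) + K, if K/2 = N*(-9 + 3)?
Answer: 9086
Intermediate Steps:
N = 15
K = -180 (K = 2*(15*(-9 + 3)) = 2*(15*(-6)) = 2*(-90) = -180)
-113*(-82) + K = -113*(-82) - 180 = 9266 - 180 = 9086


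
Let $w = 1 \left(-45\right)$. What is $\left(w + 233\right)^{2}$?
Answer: $35344$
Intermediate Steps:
$w = -45$
$\left(w + 233\right)^{2} = \left(-45 + 233\right)^{2} = 188^{2} = 35344$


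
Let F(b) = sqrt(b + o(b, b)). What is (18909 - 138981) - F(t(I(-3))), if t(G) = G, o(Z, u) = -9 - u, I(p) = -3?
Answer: -120072 - 3*I ≈ -1.2007e+5 - 3.0*I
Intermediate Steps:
F(b) = 3*I (F(b) = sqrt(b + (-9 - b)) = sqrt(-9) = 3*I)
(18909 - 138981) - F(t(I(-3))) = (18909 - 138981) - 3*I = -120072 - 3*I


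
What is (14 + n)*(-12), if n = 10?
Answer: -288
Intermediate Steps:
(14 + n)*(-12) = (14 + 10)*(-12) = 24*(-12) = -288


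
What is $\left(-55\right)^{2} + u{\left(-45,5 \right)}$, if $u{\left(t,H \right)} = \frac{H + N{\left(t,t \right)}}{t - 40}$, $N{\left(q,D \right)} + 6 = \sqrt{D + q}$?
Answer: $\frac{257126}{85} - \frac{3 i \sqrt{10}}{85} \approx 3025.0 - 0.11161 i$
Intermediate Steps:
$N{\left(q,D \right)} = -6 + \sqrt{D + q}$
$u{\left(t,H \right)} = \frac{-6 + H + \sqrt{2} \sqrt{t}}{-40 + t}$ ($u{\left(t,H \right)} = \frac{H + \left(-6 + \sqrt{t + t}\right)}{t - 40} = \frac{H + \left(-6 + \sqrt{2 t}\right)}{-40 + t} = \frac{H + \left(-6 + \sqrt{2} \sqrt{t}\right)}{-40 + t} = \frac{-6 + H + \sqrt{2} \sqrt{t}}{-40 + t}$)
$\left(-55\right)^{2} + u{\left(-45,5 \right)} = \left(-55\right)^{2} + \frac{-6 + 5 + \sqrt{2} \sqrt{-45}}{-40 - 45} = 3025 + \frac{-6 + 5 + \sqrt{2} \cdot 3 i \sqrt{5}}{-85} = 3025 - \frac{-6 + 5 + 3 i \sqrt{10}}{85} = 3025 - \frac{-1 + 3 i \sqrt{10}}{85} = 3025 + \left(\frac{1}{85} - \frac{3 i \sqrt{10}}{85}\right) = \frac{257126}{85} - \frac{3 i \sqrt{10}}{85}$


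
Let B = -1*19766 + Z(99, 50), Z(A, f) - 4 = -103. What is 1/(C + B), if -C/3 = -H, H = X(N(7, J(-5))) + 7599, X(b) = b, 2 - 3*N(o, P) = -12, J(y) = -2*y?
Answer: 1/2946 ≈ 0.00033944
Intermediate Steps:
Z(A, f) = -99 (Z(A, f) = 4 - 103 = -99)
N(o, P) = 14/3 (N(o, P) = ⅔ - ⅓*(-12) = ⅔ + 4 = 14/3)
H = 22811/3 (H = 14/3 + 7599 = 22811/3 ≈ 7603.7)
B = -19865 (B = -1*19766 - 99 = -19766 - 99 = -19865)
C = 22811 (C = -(-3)*22811/3 = -3*(-22811/3) = 22811)
1/(C + B) = 1/(22811 - 19865) = 1/2946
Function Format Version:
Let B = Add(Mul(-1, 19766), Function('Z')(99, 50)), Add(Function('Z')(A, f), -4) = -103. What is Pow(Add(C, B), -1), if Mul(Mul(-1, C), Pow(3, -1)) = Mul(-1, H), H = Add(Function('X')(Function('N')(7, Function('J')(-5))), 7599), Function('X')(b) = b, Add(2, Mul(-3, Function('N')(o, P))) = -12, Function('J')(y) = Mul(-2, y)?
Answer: Rational(1, 2946) ≈ 0.00033944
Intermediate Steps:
Function('Z')(A, f) = -99 (Function('Z')(A, f) = Add(4, -103) = -99)
Function('N')(o, P) = Rational(14, 3) (Function('N')(o, P) = Add(Rational(2, 3), Mul(Rational(-1, 3), -12)) = Add(Rational(2, 3), 4) = Rational(14, 3))
H = Rational(22811, 3) (H = Add(Rational(14, 3), 7599) = Rational(22811, 3) ≈ 7603.7)
B = -19865 (B = Add(Mul(-1, 19766), -99) = Add(-19766, -99) = -19865)
C = 22811 (C = Mul(-3, Mul(-1, Rational(22811, 3))) = Mul(-3, Rational(-22811, 3)) = 22811)
Pow(Add(C, B), -1) = Pow(Add(22811, -19865), -1) = Pow(2946, -1) = Rational(1, 2946)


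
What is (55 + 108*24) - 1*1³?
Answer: 2646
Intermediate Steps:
(55 + 108*24) - 1*1³ = (55 + 2592) - 1*1 = 2647 - 1 = 2646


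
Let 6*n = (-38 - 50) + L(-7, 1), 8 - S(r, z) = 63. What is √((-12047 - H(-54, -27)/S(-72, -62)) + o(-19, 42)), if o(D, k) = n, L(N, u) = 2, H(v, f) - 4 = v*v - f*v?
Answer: I*√327646110/165 ≈ 109.7*I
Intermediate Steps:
S(r, z) = -55 (S(r, z) = 8 - 1*63 = 8 - 63 = -55)
H(v, f) = 4 + v² - f*v (H(v, f) = 4 + (v*v - f*v) = 4 + (v² - f*v) = 4 + v² - f*v)
n = -43/3 (n = ((-38 - 50) + 2)/6 = (-88 + 2)/6 = (⅙)*(-86) = -43/3 ≈ -14.333)
o(D, k) = -43/3
√((-12047 - H(-54, -27)/S(-72, -62)) + o(-19, 42)) = √((-12047 - (4 + (-54)² - 1*(-27)*(-54))/(-55)) - 43/3) = √((-12047 - (4 + 2916 - 1458)*(-1)/55) - 43/3) = √((-12047 - 1462*(-1)/55) - 43/3) = √((-12047 - 1*(-1462/55)) - 43/3) = √((-12047 + 1462/55) - 43/3) = √(-661123/55 - 43/3) = √(-1985734/165) = I*√327646110/165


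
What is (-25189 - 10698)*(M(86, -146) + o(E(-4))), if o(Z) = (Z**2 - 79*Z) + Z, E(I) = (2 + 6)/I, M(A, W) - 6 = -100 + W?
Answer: 2870960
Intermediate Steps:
M(A, W) = -94 + W (M(A, W) = 6 + (-100 + W) = -94 + W)
E(I) = 8/I
o(Z) = Z**2 - 78*Z
(-25189 - 10698)*(M(86, -146) + o(E(-4))) = (-25189 - 10698)*((-94 - 146) + (8/(-4))*(-78 + 8/(-4))) = -35887*(-240 + (8*(-1/4))*(-78 + 8*(-1/4))) = -35887*(-240 - 2*(-78 - 2)) = -35887*(-240 - 2*(-80)) = -35887*(-240 + 160) = -35887*(-80) = 2870960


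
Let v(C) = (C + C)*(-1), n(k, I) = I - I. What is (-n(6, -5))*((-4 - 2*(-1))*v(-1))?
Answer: 0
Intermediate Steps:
n(k, I) = 0
v(C) = -2*C (v(C) = (2*C)*(-1) = -2*C)
(-n(6, -5))*((-4 - 2*(-1))*v(-1)) = (-1*0)*((-4 - 2*(-1))*(-2*(-1))) = 0*((-4 + 2)*2) = 0*(-2*2) = 0*(-4) = 0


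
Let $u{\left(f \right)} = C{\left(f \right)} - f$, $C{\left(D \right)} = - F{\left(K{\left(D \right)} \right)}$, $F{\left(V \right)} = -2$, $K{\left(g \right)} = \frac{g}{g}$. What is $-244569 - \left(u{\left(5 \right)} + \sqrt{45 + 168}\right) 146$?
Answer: $-244131 - 146 \sqrt{213} \approx -2.4626 \cdot 10^{5}$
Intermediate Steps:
$K{\left(g \right)} = 1$
$C{\left(D \right)} = 2$ ($C{\left(D \right)} = \left(-1\right) \left(-2\right) = 2$)
$u{\left(f \right)} = 2 - f$
$-244569 - \left(u{\left(5 \right)} + \sqrt{45 + 168}\right) 146 = -244569 - \left(\left(2 - 5\right) + \sqrt{45 + 168}\right) 146 = -244569 - \left(\left(2 - 5\right) + \sqrt{213}\right) 146 = -244569 - \left(-3 + \sqrt{213}\right) 146 = -244569 - \left(-438 + 146 \sqrt{213}\right) = -244569 + \left(438 - 146 \sqrt{213}\right) = -244131 - 146 \sqrt{213}$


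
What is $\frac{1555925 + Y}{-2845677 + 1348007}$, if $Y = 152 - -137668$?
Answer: $- \frac{338749}{299534} \approx -1.1309$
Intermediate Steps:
$Y = 137820$ ($Y = 152 + 137668 = 137820$)
$\frac{1555925 + Y}{-2845677 + 1348007} = \frac{1555925 + 137820}{-2845677 + 1348007} = \frac{1693745}{-1497670} = 1693745 \left(- \frac{1}{1497670}\right) = - \frac{338749}{299534}$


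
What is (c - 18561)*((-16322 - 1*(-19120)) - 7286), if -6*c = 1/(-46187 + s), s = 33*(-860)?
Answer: 6211562933708/74567 ≈ 8.3302e+7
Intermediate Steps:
s = -28380
c = 1/447402 (c = -1/(6*(-46187 - 28380)) = -⅙/(-74567) = -⅙*(-1/74567) = 1/447402 ≈ 2.2351e-6)
(c - 18561)*((-16322 - 1*(-19120)) - 7286) = (1/447402 - 18561)*((-16322 - 1*(-19120)) - 7286) = -8304228521*((-16322 + 19120) - 7286)/447402 = -8304228521*(2798 - 7286)/447402 = -8304228521/447402*(-4488) = 6211562933708/74567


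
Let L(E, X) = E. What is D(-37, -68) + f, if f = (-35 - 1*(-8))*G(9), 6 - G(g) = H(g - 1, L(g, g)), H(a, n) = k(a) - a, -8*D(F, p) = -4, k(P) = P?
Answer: -323/2 ≈ -161.50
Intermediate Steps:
D(F, p) = ½ (D(F, p) = -⅛*(-4) = ½)
H(a, n) = 0 (H(a, n) = a - a = 0)
G(g) = 6 (G(g) = 6 - 1*0 = 6 + 0 = 6)
f = -162 (f = (-35 - 1*(-8))*6 = (-35 + 8)*6 = -27*6 = -162)
D(-37, -68) + f = ½ - 162 = -323/2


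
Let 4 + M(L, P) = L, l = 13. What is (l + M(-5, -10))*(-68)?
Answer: -272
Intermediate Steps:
M(L, P) = -4 + L
(l + M(-5, -10))*(-68) = (13 + (-4 - 5))*(-68) = (13 - 9)*(-68) = 4*(-68) = -272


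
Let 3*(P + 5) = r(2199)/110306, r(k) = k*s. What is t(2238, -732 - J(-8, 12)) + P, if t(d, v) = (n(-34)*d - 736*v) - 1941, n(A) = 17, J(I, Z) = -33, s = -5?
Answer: 60730508919/110306 ≈ 5.5056e+5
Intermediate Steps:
r(k) = -5*k (r(k) = k*(-5) = -5*k)
t(d, v) = -1941 - 736*v + 17*d (t(d, v) = (17*d - 736*v) - 1941 = (-736*v + 17*d) - 1941 = -1941 - 736*v + 17*d)
P = -555195/110306 (P = -5 + (-5*2199/110306)/3 = -5 + (-10995*1/110306)/3 = -5 + (1/3)*(-10995/110306) = -5 - 3665/110306 = -555195/110306 ≈ -5.0332)
t(2238, -732 - J(-8, 12)) + P = (-1941 - 736*(-732 - 1*(-33)) + 17*2238) - 555195/110306 = (-1941 - 736*(-732 + 33) + 38046) - 555195/110306 = (-1941 - 736*(-699) + 38046) - 555195/110306 = (-1941 + 514464 + 38046) - 555195/110306 = 550569 - 555195/110306 = 60730508919/110306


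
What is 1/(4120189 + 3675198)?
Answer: 1/7795387 ≈ 1.2828e-7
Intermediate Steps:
1/(4120189 + 3675198) = 1/7795387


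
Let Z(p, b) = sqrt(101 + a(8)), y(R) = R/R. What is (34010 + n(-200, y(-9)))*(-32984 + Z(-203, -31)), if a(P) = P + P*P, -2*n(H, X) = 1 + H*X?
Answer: -1125067748 + 68219*sqrt(173)/2 ≈ -1.1246e+9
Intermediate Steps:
y(R) = 1
n(H, X) = -1/2 - H*X/2 (n(H, X) = -(1 + H*X)/2 = -1/2 - H*X/2)
a(P) = P + P**2
Z(p, b) = sqrt(173) (Z(p, b) = sqrt(101 + 8*(1 + 8)) = sqrt(101 + 8*9) = sqrt(101 + 72) = sqrt(173))
(34010 + n(-200, y(-9)))*(-32984 + Z(-203, -31)) = (34010 + (-1/2 - 1/2*(-200)*1))*(-32984 + sqrt(173)) = (34010 + (-1/2 + 100))*(-32984 + sqrt(173)) = (34010 + 199/2)*(-32984 + sqrt(173)) = 68219*(-32984 + sqrt(173))/2 = -1125067748 + 68219*sqrt(173)/2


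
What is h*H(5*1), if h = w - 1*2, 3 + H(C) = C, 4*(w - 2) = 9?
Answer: 9/2 ≈ 4.5000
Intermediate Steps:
w = 17/4 (w = 2 + (1/4)*9 = 2 + 9/4 = 17/4 ≈ 4.2500)
H(C) = -3 + C
h = 9/4 (h = 17/4 - 1*2 = 17/4 - 2 = 9/4 ≈ 2.2500)
h*H(5*1) = 9*(-3 + 5*1)/4 = 9*(-3 + 5)/4 = (9/4)*2 = 9/2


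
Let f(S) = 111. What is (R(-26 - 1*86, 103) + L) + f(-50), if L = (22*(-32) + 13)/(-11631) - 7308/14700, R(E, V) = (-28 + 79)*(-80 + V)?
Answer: 2612594728/2035425 ≈ 1283.6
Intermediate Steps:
R(E, V) = -4080 + 51*V (R(E, V) = 51*(-80 + V) = -4080 + 51*V)
L = -890972/2035425 (L = (-704 + 13)*(-1/11631) - 7308*1/14700 = -691*(-1/11631) - 87/175 = 691/11631 - 87/175 = -890972/2035425 ≈ -0.43773)
(R(-26 - 1*86, 103) + L) + f(-50) = ((-4080 + 51*103) - 890972/2035425) + 111 = ((-4080 + 5253) - 890972/2035425) + 111 = (1173 - 890972/2035425) + 111 = 2386662553/2035425 + 111 = 2612594728/2035425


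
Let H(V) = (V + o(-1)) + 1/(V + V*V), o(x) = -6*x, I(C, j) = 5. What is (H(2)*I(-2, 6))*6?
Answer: 245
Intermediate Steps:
o(x) = -6*x
H(V) = 6 + V + 1/(V + V**2) (H(V) = (V - 6*(-1)) + 1/(V + V*V) = (V + 6) + 1/(V + V**2) = (6 + V) + 1/(V + V**2) = 6 + V + 1/(V + V**2))
(H(2)*I(-2, 6))*6 = (((1 + 2**3 + 6*2 + 7*2**2)/(2*(1 + 2)))*5)*6 = (((1/2)*(1 + 8 + 12 + 7*4)/3)*5)*6 = (((1/2)*(1/3)*(1 + 8 + 12 + 28))*5)*6 = (((1/2)*(1/3)*49)*5)*6 = ((49/6)*5)*6 = (245/6)*6 = 245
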